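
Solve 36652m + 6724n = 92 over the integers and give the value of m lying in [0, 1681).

Euclid: 36652 = 5·6724 + 3032; 6724 = 2·3032 + 660; 3032 = 4·660 + 392; 660 = 1·392 + 268; 392 = 1·268 + 124; 268 = 2·124 + 20; 124 = 6·20 + 4; 20 = 5·4 + 0 → gcd = 4; 92 = 4·23.
Back-substitution yields 36652·(326) + 6724·(-1777) = 4, so one solution is m = 326·23 = 7498, n = -1777·23 = -40871.
Solutions in m differ by 6724/4 = 1681; the one in [0, 1681) is 7498 mod 1681 = 774.

774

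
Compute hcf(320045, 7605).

5

320045 = 5 · 11² · 23²
7605 = 3² · 5 · 13²
Common: 5 = 5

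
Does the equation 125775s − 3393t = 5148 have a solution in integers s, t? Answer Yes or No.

gcd(125775, 3393): 125775 = 37·3393 + 234; 3393 = 14·234 + 117; 234 = 2·117 + 0 → 117
117 divides 5148, so a solution exists.

Yes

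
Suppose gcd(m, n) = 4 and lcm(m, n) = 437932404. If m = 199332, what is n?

8788

Using mn = gcd(m,n)·lcm(m,n) = 4·437932404 = 1751729616, we get n = 1751729616/199332 = 8788.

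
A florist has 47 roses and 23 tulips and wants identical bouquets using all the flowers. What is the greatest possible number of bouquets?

Euclid: 47 = 2·23 + 1; 23 = 23·1 + 0. Last nonzero remainder: 1.

1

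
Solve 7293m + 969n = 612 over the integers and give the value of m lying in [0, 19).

5

Reduce mod 969: 7293m ≡ 612 (mod 969). With g = gcd(7293, 969) = 51 dividing 612, divide through: 143m ≡ 12 (mod 19).
Since gcd(143, 19) = 1, m ≡ 12·(143)⁻¹ ≡ 5 (mod 19). Smallest non-negative: 5.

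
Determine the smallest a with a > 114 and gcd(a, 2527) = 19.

gcd(a, 2527) = 19 forces 19 | a; write a = 19s. Then gcd(19s, 19·133) = 19·gcd(s, 133), so need gcd(s, 133) = 1.
19s > 114 gives s ≥ 7. The least s ≥ 7 coprime to 133 is 8, so a = 19·8 = 152.

152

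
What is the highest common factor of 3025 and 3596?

Euclid: 3596 = 1·3025 + 571; 3025 = 5·571 + 170; 571 = 3·170 + 61; 170 = 2·61 + 48; 61 = 1·48 + 13; 48 = 3·13 + 9; 13 = 1·9 + 4; 9 = 2·4 + 1; 4 = 4·1 + 0. Last nonzero remainder: 1.

1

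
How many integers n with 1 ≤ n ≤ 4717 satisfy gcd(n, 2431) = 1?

2431 = 11·13·17. Inclusion–exclusion on these primes:
4717 − ⌊4717/11⌋ − ⌊4717/13⌋ − ⌊4717/17⌋ + ⌊4717/143⌋ + ⌊4717/187⌋ + ⌊4717/221⌋ − ⌊4717/2431⌋ = 3727

3727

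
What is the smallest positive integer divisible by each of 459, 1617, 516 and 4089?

57999700836

459 = 3³ · 17; 1617 = 3 · 7² · 11; 516 = 2² · 3 · 43; 4089 = 3 · 29 · 47
lcm takes max exponent of each prime: 2² · 3³ · 7² · 11 · 17 · 29 · 43 · 47 = 57999700836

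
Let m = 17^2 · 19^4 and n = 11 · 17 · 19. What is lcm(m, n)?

414290459

max exponent per prime: 11 · 17^2 · 19^4 = 414290459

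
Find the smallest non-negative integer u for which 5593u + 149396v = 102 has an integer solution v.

gcd(5593, 149396) = 17 (Euclid: 149396 = 26·5593 + 3978; 5593 = 1·3978 + 1615; 3978 = 2·1615 + 748; 1615 = 2·748 + 119; 748 = 6·119 + 34; 119 = 3·34 + 17; 34 = 2·17 + 0), and 17 | 102.
Extended Euclid: 5593·(3793) + 149396·(-142) = 17. Scale by 6: u₀ = 22758.
General solution u = u₀ + 8788t; reducing mod 8788 gives u = 5182 (and v = -194).

5182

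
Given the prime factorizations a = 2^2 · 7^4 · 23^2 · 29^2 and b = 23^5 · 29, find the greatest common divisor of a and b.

15341

min exponent per shared prime: 23^2 · 29 = 15341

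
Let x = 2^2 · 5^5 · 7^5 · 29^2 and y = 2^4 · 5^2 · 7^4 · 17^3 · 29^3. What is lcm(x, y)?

100693389984950000

max exponent per prime: 2^4 · 5^5 · 7^5 · 17^3 · 29^3 = 100693389984950000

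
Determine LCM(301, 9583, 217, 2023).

301 = 7 · 43; 9583 = 7 · 37²; 217 = 7 · 31; 2023 = 7 · 17²
lcm takes max exponent of each prime: 7 · 17² · 31 · 37² · 43 = 3691726171

3691726171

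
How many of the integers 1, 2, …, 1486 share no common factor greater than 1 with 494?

650

494 = 2·13·19. Inclusion–exclusion on these primes:
1486 − ⌊1486/2⌋ − ⌊1486/13⌋ − ⌊1486/19⌋ + ⌊1486/26⌋ + ⌊1486/38⌋ + ⌊1486/247⌋ − ⌊1486/494⌋ = 650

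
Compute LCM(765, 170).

1530

765 = 3² · 5 · 17; 170 = 2 · 5 · 17
max exponents: 2 · 3² · 5 · 17 = 1530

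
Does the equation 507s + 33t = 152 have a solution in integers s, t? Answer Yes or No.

By Bézout, 507s + 33t = 152 has integer solutions iff gcd(507, 33) | 152.
Euclid: 507 = 15·33 + 12; 33 = 2·12 + 9; 12 = 1·9 + 3; 9 = 3·3 + 0. gcd = 3; 152 mod 3 = 2. No.

No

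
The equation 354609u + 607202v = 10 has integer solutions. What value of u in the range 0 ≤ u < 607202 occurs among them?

Reduce mod 607202: 354609u ≡ 10 (mod 607202). With g = gcd(354609, 607202) = 1 dividing 10, divide through: 354609u ≡ 10 (mod 607202).
Since gcd(354609, 607202) = 1, u ≡ 10·(354609)⁻¹ ≡ 368490 (mod 607202). Smallest non-negative: 368490.

368490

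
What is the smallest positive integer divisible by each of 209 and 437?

gcd first: 437 = 2·209 + 19; 209 = 11·19 + 0 → gcd = 19
lcm = 209·437/gcd = 91333/19 = 4807

4807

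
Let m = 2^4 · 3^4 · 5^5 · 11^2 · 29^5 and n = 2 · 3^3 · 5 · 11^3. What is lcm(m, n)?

110566374241950000

max exponent per prime: 2^4 · 3^4 · 5^5 · 11^3 · 29^5 = 110566374241950000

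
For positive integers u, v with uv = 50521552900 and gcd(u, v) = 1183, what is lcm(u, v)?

42706300

For any two positive integers, gcd × lcm equals their product. Hence lcm = 50521552900 / 1183 = 42706300.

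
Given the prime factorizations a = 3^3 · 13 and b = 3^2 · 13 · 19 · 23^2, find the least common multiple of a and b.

3527901

max exponent per prime: 3^3 · 13 · 19 · 23^2 = 3527901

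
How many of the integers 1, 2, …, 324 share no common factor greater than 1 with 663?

188

663 = 3·13·17. Inclusion–exclusion on these primes:
324 − ⌊324/3⌋ − ⌊324/13⌋ − ⌊324/17⌋ + ⌊324/39⌋ + ⌊324/51⌋ + ⌊324/221⌋ − ⌊324/663⌋ = 188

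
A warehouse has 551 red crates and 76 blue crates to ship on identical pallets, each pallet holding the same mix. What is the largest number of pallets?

551 = 19 · 29
76 = 2² · 19
Common: 19 = 19

19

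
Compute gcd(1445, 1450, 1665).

gcd(1445, 1450): 1450 = 1·1445 + 5; 1445 = 289·5 + 0 → 5
gcd(5, 1665): 1665 = 333·5 + 0 → 5

5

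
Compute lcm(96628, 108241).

213451252

96628 = 2² · 7² · 17 · 29; 108241 = 7² · 47²
max exponents: 2² · 7² · 17 · 29 · 47² = 213451252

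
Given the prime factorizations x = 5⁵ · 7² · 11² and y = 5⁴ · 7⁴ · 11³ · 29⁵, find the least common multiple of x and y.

max exponent per prime: 5⁵ · 7⁴ · 11³ · 29⁵ = 204837858452871875

204837858452871875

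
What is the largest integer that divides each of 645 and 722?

Euclid: 722 = 1·645 + 77; 645 = 8·77 + 29; 77 = 2·29 + 19; 29 = 1·19 + 10; 19 = 1·10 + 9; 10 = 1·9 + 1; 9 = 9·1 + 0. Last nonzero remainder: 1.

1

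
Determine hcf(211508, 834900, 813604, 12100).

gcd(211508, 834900): 834900 = 3·211508 + 200376; 211508 = 1·200376 + 11132; 200376 = 18·11132 + 0 → 11132
gcd(11132, 813604): 813604 = 73·11132 + 968; 11132 = 11·968 + 484; 968 = 2·484 + 0 → 484
gcd(484, 12100): 12100 = 25·484 + 0 → 484

484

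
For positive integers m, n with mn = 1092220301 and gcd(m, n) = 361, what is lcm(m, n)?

Since gcd(m,n)·lcm(m,n) = mn, lcm = 1092220301/361 = 3025541.

3025541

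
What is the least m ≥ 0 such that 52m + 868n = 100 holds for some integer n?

Reduce mod 868: 52m ≡ 100 (mod 868). With g = gcd(52, 868) = 4 dividing 100, divide through: 13m ≡ 25 (mod 217).
Since gcd(13, 217) = 1, m ≡ 25·(13)⁻¹ ≡ 52 (mod 217). Smallest non-negative: 52.

52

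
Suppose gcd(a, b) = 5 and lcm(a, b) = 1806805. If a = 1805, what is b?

a·b = gcd·lcm = 5·1806805 = 9034025, so b = 9034025/1805 = 5005.

5005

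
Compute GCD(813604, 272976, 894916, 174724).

484

gcd(813604, 272976): 813604 = 2·272976 + 267652; 272976 = 1·267652 + 5324; 267652 = 50·5324 + 1452; 5324 = 3·1452 + 968; 1452 = 1·968 + 484; 968 = 2·484 + 0 → 484
gcd(484, 894916): 894916 = 1849·484 + 0 → 484
gcd(484, 174724): 174724 = 361·484 + 0 → 484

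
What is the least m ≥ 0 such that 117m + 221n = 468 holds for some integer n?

4

Euclid: 221 = 1·117 + 104; 117 = 1·104 + 13; 104 = 8·13 + 0 → gcd = 13; 468 = 13·36.
Back-substitution yields 117·(2) + 221·(-1) = 13, so one solution is m = 2·36 = 72, n = -1·36 = -36.
Solutions in m differ by 221/13 = 17; the one in [0, 17) is 72 mod 17 = 4.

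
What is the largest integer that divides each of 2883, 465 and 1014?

3

gcd(2883, 465): 2883 = 6·465 + 93; 465 = 5·93 + 0 → 93
gcd(93, 1014): 1014 = 10·93 + 84; 93 = 1·84 + 9; 84 = 9·9 + 3; 9 = 3·3 + 0 → 3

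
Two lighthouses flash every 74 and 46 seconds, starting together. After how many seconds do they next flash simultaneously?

1702

74 = 2 · 37; 46 = 2 · 23
max exponents: 2 · 23 · 37 = 1702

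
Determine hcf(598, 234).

Euclid: 598 = 2·234 + 130; 234 = 1·130 + 104; 130 = 1·104 + 26; 104 = 4·26 + 0. Last nonzero remainder: 26.

26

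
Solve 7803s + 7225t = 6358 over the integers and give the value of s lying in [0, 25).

Reduce mod 7225: 7803s ≡ 6358 (mod 7225). With g = gcd(7803, 7225) = 289 dividing 6358, divide through: 27s ≡ 22 (mod 25).
Since gcd(27, 25) = 1, s ≡ 22·(27)⁻¹ ≡ 11 (mod 25). Smallest non-negative: 11.

11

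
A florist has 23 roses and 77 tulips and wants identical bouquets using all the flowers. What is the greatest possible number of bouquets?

1

Euclid: 77 = 3·23 + 8; 23 = 2·8 + 7; 8 = 1·7 + 1; 7 = 7·1 + 0. Last nonzero remainder: 1.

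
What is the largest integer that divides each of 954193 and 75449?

1

954193 = 17 · 37² · 41
75449 = 11 · 19³
Common: 1 = 1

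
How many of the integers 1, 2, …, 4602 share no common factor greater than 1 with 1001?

Prime factors of 1001: 7, 11, 13. Count integers ≤ 4602 divisible by none of them.
By inclusion–exclusion: 4602 − ⌊4602/7⌋ − ⌊4602/11⌋ − ⌊4602/13⌋ + ⌊4602/77⌋ + ⌊4602/91⌋ + ⌊4602/143⌋ − ⌊4602/1001⌋ = 3310.

3310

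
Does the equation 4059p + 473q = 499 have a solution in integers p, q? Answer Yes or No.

No

gcd(4059, 473): 4059 = 8·473 + 275; 473 = 1·275 + 198; 275 = 1·198 + 77; 198 = 2·77 + 44; 77 = 1·44 + 33; 44 = 1·33 + 11; 33 = 3·11 + 0 → 11
11 does not divide 499, so a solution does not exist.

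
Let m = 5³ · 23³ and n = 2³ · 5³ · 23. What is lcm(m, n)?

12167000

max exponent per prime: 2³ · 5³ · 23³ = 12167000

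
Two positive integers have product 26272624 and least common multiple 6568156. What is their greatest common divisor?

4

gcd·lcm = product, so gcd = 26272624/6568156 = 4.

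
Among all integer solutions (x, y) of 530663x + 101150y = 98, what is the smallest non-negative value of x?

gcd(530663, 101150) = 7 (Euclid: 530663 = 5·101150 + 24913; 101150 = 4·24913 + 1498; 24913 = 16·1498 + 945; 1498 = 1·945 + 553; 945 = 1·553 + 392; 553 = 1·392 + 161; 392 = 2·161 + 70; 161 = 2·70 + 21; 70 = 3·21 + 7; 21 = 3·7 + 0), and 7 | 98.
Extended Euclid: 530663·(4389) + 101150·(-23026) = 7. Scale by 14: x₀ = 61446.
General solution x = x₀ + 14450t; reducing mod 14450 gives x = 3646 (and y = -19128).

3646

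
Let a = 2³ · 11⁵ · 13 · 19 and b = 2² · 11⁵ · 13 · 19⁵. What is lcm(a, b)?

max exponent per prime: 2³ · 11⁵ · 13 · 19⁵ = 41472934885096

41472934885096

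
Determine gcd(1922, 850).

Euclid: 1922 = 2·850 + 222; 850 = 3·222 + 184; 222 = 1·184 + 38; 184 = 4·38 + 32; 38 = 1·32 + 6; 32 = 5·6 + 2; 6 = 3·2 + 0. Last nonzero remainder: 2.

2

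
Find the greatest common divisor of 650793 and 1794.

650793 = 3 · 11 · 13 · 37 · 41
1794 = 2 · 3 · 13 · 23
Common: 3 · 13 = 39

39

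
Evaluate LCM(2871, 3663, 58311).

2871 = 3² · 11 · 29; 3663 = 3² · 11 · 37; 58311 = 3² · 11 · 19 · 31
lcm takes max exponent of each prime: 3² · 11 · 19 · 29 · 31 · 37 = 62567703

62567703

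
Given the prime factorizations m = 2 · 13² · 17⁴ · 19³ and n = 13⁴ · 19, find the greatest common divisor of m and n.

3211

min exponent per shared prime: 13² · 19 = 3211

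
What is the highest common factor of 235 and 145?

Euclid: 235 = 1·145 + 90; 145 = 1·90 + 55; 90 = 1·55 + 35; 55 = 1·35 + 20; 35 = 1·20 + 15; 20 = 1·15 + 5; 15 = 3·5 + 0. Last nonzero remainder: 5.

5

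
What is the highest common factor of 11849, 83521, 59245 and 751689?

289

gcd(11849, 83521): 83521 = 7·11849 + 578; 11849 = 20·578 + 289; 578 = 2·289 + 0 → 289
gcd(289, 59245): 59245 = 205·289 + 0 → 289
gcd(289, 751689): 751689 = 2601·289 + 0 → 289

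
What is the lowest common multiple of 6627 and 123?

271707

gcd first: 6627 = 53·123 + 108; 123 = 1·108 + 15; 108 = 7·15 + 3; 15 = 5·3 + 0 → gcd = 3
lcm = 6627·123/gcd = 815121/3 = 271707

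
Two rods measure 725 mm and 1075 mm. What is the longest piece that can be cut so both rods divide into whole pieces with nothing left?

725 = 5² · 29
1075 = 5² · 43
Common: 5² = 25

25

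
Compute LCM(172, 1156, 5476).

68050252

172 = 2² · 43; 1156 = 2² · 17²; 5476 = 2² · 37²
lcm takes max exponent of each prime: 2² · 17² · 37² · 43 = 68050252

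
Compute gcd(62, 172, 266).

2

gcd(62, 172): 172 = 2·62 + 48; 62 = 1·48 + 14; 48 = 3·14 + 6; 14 = 2·6 + 2; 6 = 3·2 + 0 → 2
gcd(2, 266): 266 = 133·2 + 0 → 2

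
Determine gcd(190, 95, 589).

gcd(190, 95): 190 = 2·95 + 0 → 95
gcd(95, 589): 589 = 6·95 + 19; 95 = 5·19 + 0 → 19

19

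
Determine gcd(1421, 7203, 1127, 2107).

49

gcd(1421, 7203): 7203 = 5·1421 + 98; 1421 = 14·98 + 49; 98 = 2·49 + 0 → 49
gcd(49, 1127): 1127 = 23·49 + 0 → 49
gcd(49, 2107): 2107 = 43·49 + 0 → 49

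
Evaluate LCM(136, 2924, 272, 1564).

269008

136 = 2³ · 17; 2924 = 2² · 17 · 43; 272 = 2⁴ · 17; 1564 = 2² · 17 · 23
lcm takes max exponent of each prime: 2⁴ · 17 · 23 · 43 = 269008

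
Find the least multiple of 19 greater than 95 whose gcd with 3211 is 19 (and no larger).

114

3211 = 19·169. Any k with gcd(k, 3211) = 19 is a multiple of 19, say 19s, with s coprime to 169.
Need s > 95/19, so s ≥ 6. First s ≥ 6 with gcd(s, 169) = 1 is s = 6. Thus k = 19·6 = 114.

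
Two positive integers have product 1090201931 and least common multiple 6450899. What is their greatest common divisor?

169

gcd·lcm = product, so gcd = 1090201931/6450899 = 169.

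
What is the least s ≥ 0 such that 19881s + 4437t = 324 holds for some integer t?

gcd(19881, 4437) = 9 (Euclid: 19881 = 4·4437 + 2133; 4437 = 2·2133 + 171; 2133 = 12·171 + 81; 171 = 2·81 + 9; 81 = 9·9 + 0), and 9 | 324.
Extended Euclid: 19881·(-52) + 4437·(233) = 9. Scale by 36: s₀ = -1872.
General solution s = s₀ + 493k; reducing mod 493 gives s = 100 (and t = -448).

100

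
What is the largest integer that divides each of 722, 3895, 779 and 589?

gcd(722, 3895): 3895 = 5·722 + 285; 722 = 2·285 + 152; 285 = 1·152 + 133; 152 = 1·133 + 19; 133 = 7·19 + 0 → 19
gcd(19, 779): 779 = 41·19 + 0 → 19
gcd(19, 589): 589 = 31·19 + 0 → 19

19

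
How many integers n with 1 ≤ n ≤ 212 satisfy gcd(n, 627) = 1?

Prime factors of 627: 3, 11, 19. Count integers ≤ 212 divisible by none of them.
By inclusion–exclusion: 212 − ⌊212/3⌋ − ⌊212/11⌋ − ⌊212/19⌋ + ⌊212/33⌋ + ⌊212/57⌋ + ⌊212/209⌋ − ⌊212/627⌋ = 122.

122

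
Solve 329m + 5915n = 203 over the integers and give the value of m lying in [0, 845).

522

Reduce mod 5915: 329m ≡ 203 (mod 5915). With g = gcd(329, 5915) = 7 dividing 203, divide through: 47m ≡ 29 (mod 845).
Since gcd(47, 845) = 1, m ≡ 29·(47)⁻¹ ≡ 522 (mod 845). Smallest non-negative: 522.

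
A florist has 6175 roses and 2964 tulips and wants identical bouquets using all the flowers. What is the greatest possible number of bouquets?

247

Euclid: 6175 = 2·2964 + 247; 2964 = 12·247 + 0. Last nonzero remainder: 247.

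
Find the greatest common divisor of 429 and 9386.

13

Euclid: 9386 = 21·429 + 377; 429 = 1·377 + 52; 377 = 7·52 + 13; 52 = 4·13 + 0. Last nonzero remainder: 13.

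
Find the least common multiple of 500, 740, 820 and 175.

5309500

500 = 2² · 5³; 740 = 2² · 5 · 37; 820 = 2² · 5 · 41; 175 = 5² · 7
lcm takes max exponent of each prime: 2² · 5³ · 7 · 37 · 41 = 5309500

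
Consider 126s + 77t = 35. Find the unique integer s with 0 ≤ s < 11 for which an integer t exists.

Euclid: 126 = 1·77 + 49; 77 = 1·49 + 28; 49 = 1·28 + 21; 28 = 1·21 + 7; 21 = 3·7 + 0 → gcd = 7; 35 = 7·5.
Back-substitution yields 126·(-3) + 77·(5) = 7, so one solution is s = -3·5 = -15, t = 5·5 = 25.
Solutions in s differ by 77/7 = 11; the one in [0, 11) is -15 mod 11 = 7.

7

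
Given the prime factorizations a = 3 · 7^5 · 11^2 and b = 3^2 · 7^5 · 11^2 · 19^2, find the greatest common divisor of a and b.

min exponent per shared prime: 3 · 7^5 · 11^2 = 6100941

6100941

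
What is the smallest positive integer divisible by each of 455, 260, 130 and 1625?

455 = 5 · 7 · 13; 260 = 2² · 5 · 13; 130 = 2 · 5 · 13; 1625 = 5³ · 13
lcm takes max exponent of each prime: 2² · 5³ · 7 · 13 = 45500

45500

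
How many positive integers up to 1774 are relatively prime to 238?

Prime factors of 238: 2, 7, 17. Count integers ≤ 1774 divisible by none of them.
By inclusion–exclusion: 1774 − ⌊1774/2⌋ − ⌊1774/7⌋ − ⌊1774/17⌋ + ⌊1774/14⌋ + ⌊1774/34⌋ + ⌊1774/119⌋ − ⌊1774/238⌋ = 715.

715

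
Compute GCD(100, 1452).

Euclid: 1452 = 14·100 + 52; 100 = 1·52 + 48; 52 = 1·48 + 4; 48 = 12·4 + 0. Last nonzero remainder: 4.

4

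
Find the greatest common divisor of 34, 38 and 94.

2

34 = 2 · 17; 38 = 2 · 19; 94 = 2 · 47
gcd takes min exponent of each prime: 2 = 2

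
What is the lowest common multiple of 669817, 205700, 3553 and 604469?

5697664347100

669817 = 17 · 31² · 41; 205700 = 2² · 5² · 11² · 17; 3553 = 11 · 17 · 19; 604469 = 17 · 31² · 37
lcm takes max exponent of each prime: 2² · 5² · 11² · 17 · 19 · 31² · 37 · 41 = 5697664347100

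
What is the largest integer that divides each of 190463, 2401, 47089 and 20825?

190463 = 7² · 13² · 23; 2401 = 7⁴; 47089 = 7² · 31²; 20825 = 5² · 7² · 17
gcd takes min exponent of each prime: 7² = 49

49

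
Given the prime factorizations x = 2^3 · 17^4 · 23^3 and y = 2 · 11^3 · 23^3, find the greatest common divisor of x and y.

24334

min exponent per shared prime: 2 · 23^3 = 24334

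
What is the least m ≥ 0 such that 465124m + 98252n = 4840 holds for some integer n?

Reduce mod 98252: 465124m ≡ 4840 (mod 98252). With g = gcd(465124, 98252) = 484 dividing 4840, divide through: 961m ≡ 10 (mod 203).
Since gcd(961, 203) = 1, m ≡ 10·(961)⁻¹ ≡ 75 (mod 203). Smallest non-negative: 75.

75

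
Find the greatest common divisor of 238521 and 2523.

3

238521 = 3 · 43³
2523 = 3 · 29²
Common: 3 = 3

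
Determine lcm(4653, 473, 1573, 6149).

lcm(4653, 473) = 4653·473/gcd = 2200869/11 = 200079
lcm(200079, 1573) = 200079·1573/gcd = 314724267/11 = 28611297
lcm(28611297, 6149) = 28611297·6149/gcd = 175930865253/6149 = 28611297

28611297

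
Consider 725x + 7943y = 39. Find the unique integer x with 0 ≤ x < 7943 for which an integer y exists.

Reduce mod 7943: 725x ≡ 39 (mod 7943). With g = gcd(725, 7943) = 1 dividing 39, divide through: 725x ≡ 39 (mod 7943).
Since gcd(725, 7943) = 1, x ≡ 39·(725)⁻¹ ≡ 5226 (mod 7943). Smallest non-negative: 5226.

5226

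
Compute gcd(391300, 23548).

Euclid: 391300 = 16·23548 + 14532; 23548 = 1·14532 + 9016; 14532 = 1·9016 + 5516; 9016 = 1·5516 + 3500; 5516 = 1·3500 + 2016; 3500 = 1·2016 + 1484; 2016 = 1·1484 + 532; 1484 = 2·532 + 420; 532 = 1·420 + 112; 420 = 3·112 + 84; 112 = 1·84 + 28; 84 = 3·28 + 0. Last nonzero remainder: 28.

28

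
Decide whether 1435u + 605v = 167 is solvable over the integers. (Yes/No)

gcd(1435, 605): 1435 = 2·605 + 225; 605 = 2·225 + 155; 225 = 1·155 + 70; 155 = 2·70 + 15; 70 = 4·15 + 10; 15 = 1·10 + 5; 10 = 2·5 + 0 → 5
5 does not divide 167, so a solution does not exist.

No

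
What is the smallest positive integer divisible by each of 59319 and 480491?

59319 = 3³ · 13³; 480491 = 11³ · 19²
max exponents: 3³ · 11³ · 13³ · 19² = 28502245629

28502245629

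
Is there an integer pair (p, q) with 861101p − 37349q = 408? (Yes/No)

gcd(861101, 37349): 861101 = 23·37349 + 2074; 37349 = 18·2074 + 17; 2074 = 122·17 + 0 → 17
17 divides 408, so a solution exists.

Yes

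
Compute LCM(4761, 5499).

2908971

gcd first: 5499 = 1·4761 + 738; 4761 = 6·738 + 333; 738 = 2·333 + 72; 333 = 4·72 + 45; 72 = 1·45 + 27; 45 = 1·27 + 18; 27 = 1·18 + 9; 18 = 2·9 + 0 → gcd = 9
lcm = 4761·5499/gcd = 26180739/9 = 2908971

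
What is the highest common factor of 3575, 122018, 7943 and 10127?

3575 = 5² · 11 · 13; 122018 = 2 · 13² · 19²; 7943 = 13² · 47; 10127 = 13 · 19 · 41
gcd takes min exponent of each prime: 13 = 13

13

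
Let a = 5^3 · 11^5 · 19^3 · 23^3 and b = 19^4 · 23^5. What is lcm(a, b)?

16886009244505531625

max exponent per prime: 5^3 · 11^5 · 19^4 · 23^5 = 16886009244505531625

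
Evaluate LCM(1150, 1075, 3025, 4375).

lcm(1150, 1075) = 1150·1075/gcd = 1236250/25 = 49450
lcm(49450, 3025) = 49450·3025/gcd = 149586250/25 = 5983450
lcm(5983450, 4375) = 5983450·4375/gcd = 26177593750/25 = 1047103750

1047103750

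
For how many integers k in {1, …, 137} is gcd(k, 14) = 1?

Prime factors of 14: 2, 7. Count integers ≤ 137 divisible by none of them.
By inclusion–exclusion: 137 − ⌊137/2⌋ − ⌊137/7⌋ + ⌊137/14⌋ = 59.

59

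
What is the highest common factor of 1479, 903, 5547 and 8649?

gcd(1479, 903): 1479 = 1·903 + 576; 903 = 1·576 + 327; 576 = 1·327 + 249; 327 = 1·249 + 78; 249 = 3·78 + 15; 78 = 5·15 + 3; 15 = 5·3 + 0 → 3
gcd(3, 5547): 5547 = 1849·3 + 0 → 3
gcd(3, 8649): 8649 = 2883·3 + 0 → 3

3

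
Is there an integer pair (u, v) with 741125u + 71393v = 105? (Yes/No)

gcd(741125, 71393): 741125 = 10·71393 + 27195; 71393 = 2·27195 + 17003; 27195 = 1·17003 + 10192; 17003 = 1·10192 + 6811; 10192 = 1·6811 + 3381; 6811 = 2·3381 + 49; 3381 = 69·49 + 0 → 49
49 does not divide 105, so a solution does not exist.

No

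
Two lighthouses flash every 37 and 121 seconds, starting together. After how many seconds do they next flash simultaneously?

gcd first: 121 = 3·37 + 10; 37 = 3·10 + 7; 10 = 1·7 + 3; 7 = 2·3 + 1; 3 = 3·1 + 0 → gcd = 1
lcm = 37·121/gcd = 4477/1 = 4477

4477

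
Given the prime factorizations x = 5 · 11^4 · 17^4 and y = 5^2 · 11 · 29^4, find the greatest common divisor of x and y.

min exponent per shared prime: 5 · 11 = 55

55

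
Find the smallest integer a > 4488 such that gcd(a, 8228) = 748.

5236

Multiples of 748 above 4488: 748·7, 748·8, … . Need the cofactor coprime to 8228/748 = 11.
Checking s = 7, 8, … the first with gcd(s, 11) = 1 is s = 7, giving 5236.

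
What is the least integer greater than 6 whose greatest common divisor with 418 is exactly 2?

Multiples of 2 above 6: 2·4, 2·5, … . Need the cofactor coprime to 418/2 = 209.
Checking s = 4, 5, … the first with gcd(s, 209) = 1 is s = 4, giving 8.

8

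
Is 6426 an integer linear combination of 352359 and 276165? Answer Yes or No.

Yes

gcd(352359, 276165): 352359 = 1·276165 + 76194; 276165 = 3·76194 + 47583; 76194 = 1·47583 + 28611; 47583 = 1·28611 + 18972; 28611 = 1·18972 + 9639; 18972 = 1·9639 + 9333; 9639 = 1·9333 + 306; 9333 = 30·306 + 153; 306 = 2·153 + 0 → 153
153 divides 6426, so a solution exists.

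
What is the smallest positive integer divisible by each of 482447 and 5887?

405737927

gcd first: 482447 = 81·5887 + 5600; 5887 = 1·5600 + 287; 5600 = 19·287 + 147; 287 = 1·147 + 140; 147 = 1·140 + 7; 140 = 20·7 + 0 → gcd = 7
lcm = 482447·5887/gcd = 2840165489/7 = 405737927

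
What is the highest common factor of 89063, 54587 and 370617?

gcd(89063, 54587): 89063 = 1·54587 + 34476; 54587 = 1·34476 + 20111; 34476 = 1·20111 + 14365; 20111 = 1·14365 + 5746; 14365 = 2·5746 + 2873; 5746 = 2·2873 + 0 → 2873
gcd(2873, 370617): 370617 = 129·2873 + 0 → 2873

2873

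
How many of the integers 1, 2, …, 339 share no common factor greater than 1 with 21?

21 = 3·7. Inclusion–exclusion on these primes:
339 − ⌊339/3⌋ − ⌊339/7⌋ + ⌊339/21⌋ = 194

194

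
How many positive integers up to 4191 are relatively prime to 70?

1438

70 = 2·5·7. Inclusion–exclusion on these primes:
4191 − ⌊4191/2⌋ − ⌊4191/5⌋ − ⌊4191/7⌋ + ⌊4191/10⌋ + ⌊4191/14⌋ + ⌊4191/35⌋ − ⌊4191/70⌋ = 1438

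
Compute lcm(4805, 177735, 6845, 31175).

4805 = 5 · 31²; 177735 = 3 · 5 · 17² · 41; 6845 = 5 · 37²; 31175 = 5² · 29 · 43
lcm takes max exponent of each prime: 3 · 5² · 17² · 29 · 31² · 37² · 41 · 43 = 1457928588609525

1457928588609525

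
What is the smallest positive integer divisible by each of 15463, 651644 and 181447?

15463 = 7 · 47²; 651644 = 2² · 7 · 17 · 37²; 181447 = 7³ · 23²
lcm takes max exponent of each prime: 2² · 7³ · 17 · 23² · 37² · 47² = 37312802449916

37312802449916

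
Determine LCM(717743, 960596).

4079651212

717743 = 13² · 31 · 137; 960596 = 2² · 7² · 13² · 29
max exponents: 2² · 7² · 13² · 29 · 31 · 137 = 4079651212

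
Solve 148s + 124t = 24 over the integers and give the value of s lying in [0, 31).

1

Reduce mod 124: 148s ≡ 24 (mod 124). With g = gcd(148, 124) = 4 dividing 24, divide through: 37s ≡ 6 (mod 31).
Since gcd(37, 31) = 1, s ≡ 6·(37)⁻¹ ≡ 1 (mod 31). Smallest non-negative: 1.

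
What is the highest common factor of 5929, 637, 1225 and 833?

gcd(5929, 637): 5929 = 9·637 + 196; 637 = 3·196 + 49; 196 = 4·49 + 0 → 49
gcd(49, 1225): 1225 = 25·49 + 0 → 49
gcd(49, 833): 833 = 17·49 + 0 → 49

49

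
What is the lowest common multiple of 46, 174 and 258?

172086

46 = 2 · 23; 174 = 2 · 3 · 29; 258 = 2 · 3 · 43
lcm takes max exponent of each prime: 2 · 3 · 23 · 29 · 43 = 172086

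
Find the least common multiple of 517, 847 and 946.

517 = 11 · 47; 847 = 7 · 11²; 946 = 2 · 11 · 43
lcm takes max exponent of each prime: 2 · 7 · 11² · 43 · 47 = 3423574

3423574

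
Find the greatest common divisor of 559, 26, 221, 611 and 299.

13

559 = 13 · 43; 26 = 2 · 13; 221 = 13 · 17; 611 = 13 · 47; 299 = 13 · 23
gcd takes min exponent of each prime: 13 = 13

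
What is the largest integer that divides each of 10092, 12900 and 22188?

12

10092 = 2² · 3 · 29²; 12900 = 2² · 3 · 5² · 43; 22188 = 2² · 3 · 43²
gcd takes min exponent of each prime: 2² · 3 = 12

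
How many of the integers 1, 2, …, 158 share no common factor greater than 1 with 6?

Prime factors of 6: 2, 3. Count integers ≤ 158 divisible by none of them.
By inclusion–exclusion: 158 − ⌊158/2⌋ − ⌊158/3⌋ + ⌊158/6⌋ = 53.

53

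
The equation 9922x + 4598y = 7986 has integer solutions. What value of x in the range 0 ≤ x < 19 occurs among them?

Reduce mod 4598: 9922x ≡ 7986 (mod 4598). With g = gcd(9922, 4598) = 242 dividing 7986, divide through: 41x ≡ 33 (mod 19).
Since gcd(41, 19) = 1, x ≡ 33·(41)⁻¹ ≡ 11 (mod 19). Smallest non-negative: 11.

11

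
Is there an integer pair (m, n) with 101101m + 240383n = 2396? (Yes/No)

By Bézout, 101101m + 240383n = 2396 has integer solutions iff gcd(101101, 240383) | 2396.
Euclid: 240383 = 2·101101 + 38181; 101101 = 2·38181 + 24739; 38181 = 1·24739 + 13442; 24739 = 1·13442 + 11297; 13442 = 1·11297 + 2145; 11297 = 5·2145 + 572; 2145 = 3·572 + 429; 572 = 1·429 + 143; 429 = 3·143 + 0. gcd = 143; 2396 mod 143 = 108. No.

No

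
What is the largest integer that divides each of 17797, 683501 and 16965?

gcd(17797, 683501): 683501 = 38·17797 + 7215; 17797 = 2·7215 + 3367; 7215 = 2·3367 + 481; 3367 = 7·481 + 0 → 481
gcd(481, 16965): 16965 = 35·481 + 130; 481 = 3·130 + 91; 130 = 1·91 + 39; 91 = 2·39 + 13; 39 = 3·13 + 0 → 13

13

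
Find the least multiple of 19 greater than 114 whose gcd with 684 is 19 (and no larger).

Multiples of 19 above 114: 19·7, 19·8, … . Need the cofactor coprime to 684/19 = 36.
Checking s = 7, 8, … the first with gcd(s, 36) = 1 is s = 7, giving 133.

133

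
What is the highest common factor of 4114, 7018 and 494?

2

gcd(4114, 7018): 7018 = 1·4114 + 2904; 4114 = 1·2904 + 1210; 2904 = 2·1210 + 484; 1210 = 2·484 + 242; 484 = 2·242 + 0 → 242
gcd(242, 494): 494 = 2·242 + 10; 242 = 24·10 + 2; 10 = 5·2 + 0 → 2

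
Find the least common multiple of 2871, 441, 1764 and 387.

2871 = 3² · 11 · 29; 441 = 3² · 7²; 1764 = 2² · 3² · 7²; 387 = 3² · 43
lcm takes max exponent of each prime: 2² · 3² · 7² · 11 · 29 · 43 = 24196788

24196788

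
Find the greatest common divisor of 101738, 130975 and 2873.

gcd(101738, 130975): 130975 = 1·101738 + 29237; 101738 = 3·29237 + 14027; 29237 = 2·14027 + 1183; 14027 = 11·1183 + 1014; 1183 = 1·1014 + 169; 1014 = 6·169 + 0 → 169
gcd(169, 2873): 2873 = 17·169 + 0 → 169

169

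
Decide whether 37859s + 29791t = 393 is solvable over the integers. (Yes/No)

Yes

gcd(37859, 29791): 37859 = 1·29791 + 8068; 29791 = 3·8068 + 5587; 8068 = 1·5587 + 2481; 5587 = 2·2481 + 625; 2481 = 3·625 + 606; 625 = 1·606 + 19; 606 = 31·19 + 17; 19 = 1·17 + 2; 17 = 8·2 + 1; 2 = 2·1 + 0 → 1
1 divides 393, so a solution exists.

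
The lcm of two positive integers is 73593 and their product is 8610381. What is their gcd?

117

From gcd × lcm = mn: gcd = 8610381 / 73593 = 117.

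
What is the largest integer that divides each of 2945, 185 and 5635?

2945 = 5 · 19 · 31; 185 = 5 · 37; 5635 = 5 · 7² · 23
gcd takes min exponent of each prime: 5 = 5

5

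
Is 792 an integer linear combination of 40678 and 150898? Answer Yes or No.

Yes

By Bézout, 40678u − 150898v = 792 has integer solutions iff gcd(40678, 150898) | 792.
Euclid: 150898 = 3·40678 + 28864; 40678 = 1·28864 + 11814; 28864 = 2·11814 + 5236; 11814 = 2·5236 + 1342; 5236 = 3·1342 + 1210; 1342 = 1·1210 + 132; 1210 = 9·132 + 22; 132 = 6·22 + 0. gcd = 22; 792 mod 22 = 0. Yes.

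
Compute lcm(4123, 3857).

119567

gcd first: 4123 = 1·3857 + 266; 3857 = 14·266 + 133; 266 = 2·133 + 0 → gcd = 133
lcm = 4123·3857/gcd = 15902411/133 = 119567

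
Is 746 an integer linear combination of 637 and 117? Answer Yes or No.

By Bézout, 637s − 117t = 746 has integer solutions iff gcd(637, 117) | 746.
Euclid: 637 = 5·117 + 52; 117 = 2·52 + 13; 52 = 4·13 + 0. gcd = 13; 746 mod 13 = 5. No.

No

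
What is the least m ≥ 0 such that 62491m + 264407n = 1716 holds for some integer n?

Reduce mod 264407: 62491m ≡ 1716 (mod 264407). With g = gcd(62491, 264407) = 143 dividing 1716, divide through: 437m ≡ 12 (mod 1849).
Since gcd(437, 1849) = 1, m ≡ 12·(437)⁻¹ ≡ 1519 (mod 1849). Smallest non-negative: 1519.

1519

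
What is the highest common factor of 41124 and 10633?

Euclid: 41124 = 3·10633 + 9225; 10633 = 1·9225 + 1408; 9225 = 6·1408 + 777; 1408 = 1·777 + 631; 777 = 1·631 + 146; 631 = 4·146 + 47; 146 = 3·47 + 5; 47 = 9·5 + 2; 5 = 2·2 + 1; 2 = 2·1 + 0. Last nonzero remainder: 1.

1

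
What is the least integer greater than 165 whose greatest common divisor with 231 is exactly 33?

Multiples of 33 above 165: 33·6, 33·7, … . Need the cofactor coprime to 231/33 = 7.
Checking s = 6, 7, … the first with gcd(s, 7) = 1 is s = 6, giving 198.

198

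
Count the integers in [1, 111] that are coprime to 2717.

Prime factors of 2717: 11, 13, 19. Count integers ≤ 111 divisible by none of them.
By inclusion–exclusion: 111 − ⌊111/11⌋ − ⌊111/13⌋ − ⌊111/19⌋ + ⌊111/143⌋ + ⌊111/209⌋ + ⌊111/247⌋ − ⌊111/2717⌋ = 88.

88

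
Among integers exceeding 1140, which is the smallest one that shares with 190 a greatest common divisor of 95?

Multiples of 95 above 1140: 95·13, 95·14, … . Need the cofactor coprime to 190/95 = 2.
Checking s = 13, 14, … the first with gcd(s, 2) = 1 is s = 13, giving 1235.

1235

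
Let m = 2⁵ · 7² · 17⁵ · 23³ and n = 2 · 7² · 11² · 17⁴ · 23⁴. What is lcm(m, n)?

75385423616885536

max exponent per prime: 2⁵ · 7² · 11² · 17⁵ · 23⁴ = 75385423616885536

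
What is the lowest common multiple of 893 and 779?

gcd first: 893 = 1·779 + 114; 779 = 6·114 + 95; 114 = 1·95 + 19; 95 = 5·19 + 0 → gcd = 19
lcm = 893·779/gcd = 695647/19 = 36613

36613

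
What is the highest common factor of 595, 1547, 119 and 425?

gcd(595, 1547): 1547 = 2·595 + 357; 595 = 1·357 + 238; 357 = 1·238 + 119; 238 = 2·119 + 0 → 119
gcd(119, 119): 119 = 1·119 + 0 → 119
gcd(119, 425): 425 = 3·119 + 68; 119 = 1·68 + 51; 68 = 1·51 + 17; 51 = 3·17 + 0 → 17

17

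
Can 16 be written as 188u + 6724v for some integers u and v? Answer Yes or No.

gcd(188, 6724): 6724 = 35·188 + 144; 188 = 1·144 + 44; 144 = 3·44 + 12; 44 = 3·12 + 8; 12 = 1·8 + 4; 8 = 2·4 + 0 → 4
4 divides 16, so a solution exists.

Yes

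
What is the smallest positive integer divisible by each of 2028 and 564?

95316

gcd first: 2028 = 3·564 + 336; 564 = 1·336 + 228; 336 = 1·228 + 108; 228 = 2·108 + 12; 108 = 9·12 + 0 → gcd = 12
lcm = 2028·564/gcd = 1143792/12 = 95316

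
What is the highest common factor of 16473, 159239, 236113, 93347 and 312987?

5491

gcd(16473, 159239): 159239 = 9·16473 + 10982; 16473 = 1·10982 + 5491; 10982 = 2·5491 + 0 → 5491
gcd(5491, 236113): 236113 = 43·5491 + 0 → 5491
gcd(5491, 93347): 93347 = 17·5491 + 0 → 5491
gcd(5491, 312987): 312987 = 57·5491 + 0 → 5491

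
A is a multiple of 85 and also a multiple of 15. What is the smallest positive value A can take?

85 = 5 · 17; 15 = 3 · 5
max exponents: 3 · 5 · 17 = 255

255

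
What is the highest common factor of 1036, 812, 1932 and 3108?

28

gcd(1036, 812): 1036 = 1·812 + 224; 812 = 3·224 + 140; 224 = 1·140 + 84; 140 = 1·84 + 56; 84 = 1·56 + 28; 56 = 2·28 + 0 → 28
gcd(28, 1932): 1932 = 69·28 + 0 → 28
gcd(28, 3108): 3108 = 111·28 + 0 → 28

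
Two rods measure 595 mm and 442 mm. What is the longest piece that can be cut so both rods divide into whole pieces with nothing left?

595 = 5 · 7 · 17
442 = 2 · 13 · 17
Common: 17 = 17

17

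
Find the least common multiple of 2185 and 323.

gcd first: 2185 = 6·323 + 247; 323 = 1·247 + 76; 247 = 3·76 + 19; 76 = 4·19 + 0 → gcd = 19
lcm = 2185·323/gcd = 705755/19 = 37145

37145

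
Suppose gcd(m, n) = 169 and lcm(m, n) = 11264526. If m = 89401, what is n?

21294

m·n = gcd·lcm = 169·11264526 = 1903704894, so n = 1903704894/89401 = 21294.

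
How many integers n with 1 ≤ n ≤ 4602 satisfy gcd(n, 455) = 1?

Prime factors of 455: 5, 7, 13. Count integers ≤ 4602 divisible by none of them.
By inclusion–exclusion: 4602 − ⌊4602/5⌋ − ⌊4602/7⌋ − ⌊4602/13⌋ + ⌊4602/35⌋ + ⌊4602/65⌋ + ⌊4602/91⌋ − ⌊4602/455⌋ = 2912.

2912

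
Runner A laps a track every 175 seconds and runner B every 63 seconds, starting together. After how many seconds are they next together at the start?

175 = 5² · 7; 63 = 3² · 7
max exponents: 3² · 5² · 7 = 1575

1575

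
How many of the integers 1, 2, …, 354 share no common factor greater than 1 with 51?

222

Prime factors of 51: 3, 17. Count integers ≤ 354 divisible by none of them.
By inclusion–exclusion: 354 − ⌊354/3⌋ − ⌊354/17⌋ + ⌊354/51⌋ = 222.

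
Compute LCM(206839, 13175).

160300225

206839 = 17 · 23³; 13175 = 5² · 17 · 31
max exponents: 5² · 17 · 23³ · 31 = 160300225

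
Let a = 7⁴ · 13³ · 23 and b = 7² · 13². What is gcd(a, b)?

min exponent per shared prime: 7² · 13² = 8281

8281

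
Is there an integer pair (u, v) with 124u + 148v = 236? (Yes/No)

Yes

gcd(124, 148): 148 = 1·124 + 24; 124 = 5·24 + 4; 24 = 6·4 + 0 → 4
4 divides 236, so a solution exists.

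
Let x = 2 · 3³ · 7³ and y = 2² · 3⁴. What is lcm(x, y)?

max exponent per prime: 2² · 3⁴ · 7³ = 111132

111132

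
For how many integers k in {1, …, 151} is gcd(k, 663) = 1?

87

663 = 3·13·17. Inclusion–exclusion on these primes:
151 − ⌊151/3⌋ − ⌊151/13⌋ − ⌊151/17⌋ + ⌊151/39⌋ + ⌊151/51⌋ + ⌊151/221⌋ − ⌊151/663⌋ = 87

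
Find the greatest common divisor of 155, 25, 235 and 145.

5

gcd(155, 25): 155 = 6·25 + 5; 25 = 5·5 + 0 → 5
gcd(5, 235): 235 = 47·5 + 0 → 5
gcd(5, 145): 145 = 29·5 + 0 → 5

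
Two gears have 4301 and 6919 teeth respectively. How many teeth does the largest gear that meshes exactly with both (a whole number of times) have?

Euclid: 6919 = 1·4301 + 2618; 4301 = 1·2618 + 1683; 2618 = 1·1683 + 935; 1683 = 1·935 + 748; 935 = 1·748 + 187; 748 = 4·187 + 0. Last nonzero remainder: 187.

187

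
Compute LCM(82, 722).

29602

gcd first: 722 = 8·82 + 66; 82 = 1·66 + 16; 66 = 4·16 + 2; 16 = 8·2 + 0 → gcd = 2
lcm = 82·722/gcd = 59204/2 = 29602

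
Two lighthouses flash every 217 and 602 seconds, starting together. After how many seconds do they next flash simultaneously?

18662

gcd first: 602 = 2·217 + 168; 217 = 1·168 + 49; 168 = 3·49 + 21; 49 = 2·21 + 7; 21 = 3·7 + 0 → gcd = 7
lcm = 217·602/gcd = 130634/7 = 18662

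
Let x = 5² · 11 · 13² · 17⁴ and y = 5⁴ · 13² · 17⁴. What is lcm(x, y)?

97040961875

max exponent per prime: 5⁴ · 11 · 13² · 17⁴ = 97040961875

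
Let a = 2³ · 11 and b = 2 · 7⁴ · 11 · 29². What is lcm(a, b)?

177693208

max exponent per prime: 2³ · 7⁴ · 11 · 29² = 177693208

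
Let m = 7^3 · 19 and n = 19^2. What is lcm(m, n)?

max exponent per prime: 7^3 · 19^2 = 123823

123823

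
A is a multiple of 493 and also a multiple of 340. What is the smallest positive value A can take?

9860

493 = 17 · 29; 340 = 2² · 5 · 17
max exponents: 2² · 5 · 17 · 29 = 9860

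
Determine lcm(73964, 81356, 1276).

lcm(73964, 81356) = 73964·81356/gcd = 6017415184/44 = 136759436
lcm(136759436, 1276) = 136759436·1276/gcd = 174505040336/44 = 3966023644

3966023644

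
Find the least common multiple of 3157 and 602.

gcd first: 3157 = 5·602 + 147; 602 = 4·147 + 14; 147 = 10·14 + 7; 14 = 2·7 + 0 → gcd = 7
lcm = 3157·602/gcd = 1900514/7 = 271502

271502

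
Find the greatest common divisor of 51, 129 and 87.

3

51 = 3 · 17; 129 = 3 · 43; 87 = 3 · 29
gcd takes min exponent of each prime: 3 = 3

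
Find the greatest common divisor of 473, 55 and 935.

473 = 11 · 43; 55 = 5 · 11; 935 = 5 · 11 · 17
gcd takes min exponent of each prime: 11 = 11

11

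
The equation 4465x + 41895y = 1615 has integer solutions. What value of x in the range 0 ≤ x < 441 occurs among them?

310

Euclid: 41895 = 9·4465 + 1710; 4465 = 2·1710 + 1045; 1710 = 1·1045 + 665; 1045 = 1·665 + 380; 665 = 1·380 + 285; 380 = 1·285 + 95; 285 = 3·95 + 0 → gcd = 95; 1615 = 95·17.
Back-substitution yields 4465·(122) + 41895·(-13) = 95, so one solution is x = 122·17 = 2074, y = -13·17 = -221.
Solutions in x differ by 41895/95 = 441; the one in [0, 441) is 2074 mod 441 = 310.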